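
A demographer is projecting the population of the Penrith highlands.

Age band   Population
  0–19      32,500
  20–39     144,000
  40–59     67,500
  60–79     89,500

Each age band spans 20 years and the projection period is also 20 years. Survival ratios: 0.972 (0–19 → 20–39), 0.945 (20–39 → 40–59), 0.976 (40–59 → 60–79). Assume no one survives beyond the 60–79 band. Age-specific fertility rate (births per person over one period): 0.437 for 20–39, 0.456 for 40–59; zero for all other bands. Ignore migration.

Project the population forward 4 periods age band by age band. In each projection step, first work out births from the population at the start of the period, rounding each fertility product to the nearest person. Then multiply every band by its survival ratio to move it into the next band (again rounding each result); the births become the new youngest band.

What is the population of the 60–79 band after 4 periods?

84008

Call the groups 1 to 4, youngest first.
After projecting period 1:
Births: 144000 × 0.437 = 62928 ; 67500 × 0.456 = 30780 → 93708
Group 2: 32500 × 0.972 = 31590
Group 3: 144000 × 0.945 = 136080
Group 4: 67500 × 0.976 = 65880
→ [93708, 31590, 136080, 65880]
After projecting period 2:
Births: 31590 × 0.437 = 13805 ; 136080 × 0.456 = 62052 → 75857
Group 2: 93708 × 0.972 = 91084
Group 3: 31590 × 0.945 = 29853
Group 4: 136080 × 0.976 = 132814
→ [75857, 91084, 29853, 132814]
After projecting period 3:
Births: 91084 × 0.437 = 39804 ; 29853 × 0.456 = 13613 → 53417
Group 2: 75857 × 0.972 = 73733
Group 3: 91084 × 0.945 = 86074
Group 4: 29853 × 0.976 = 29137
→ [53417, 73733, 86074, 29137]
After projecting period 4:
Births: 73733 × 0.437 = 32221 ; 86074 × 0.456 = 39250 → 71471
Group 2: 53417 × 0.972 = 51921
Group 3: 73733 × 0.945 = 69678
Group 4: 86074 × 0.976 = 84008
→ [71471, 51921, 69678, 84008]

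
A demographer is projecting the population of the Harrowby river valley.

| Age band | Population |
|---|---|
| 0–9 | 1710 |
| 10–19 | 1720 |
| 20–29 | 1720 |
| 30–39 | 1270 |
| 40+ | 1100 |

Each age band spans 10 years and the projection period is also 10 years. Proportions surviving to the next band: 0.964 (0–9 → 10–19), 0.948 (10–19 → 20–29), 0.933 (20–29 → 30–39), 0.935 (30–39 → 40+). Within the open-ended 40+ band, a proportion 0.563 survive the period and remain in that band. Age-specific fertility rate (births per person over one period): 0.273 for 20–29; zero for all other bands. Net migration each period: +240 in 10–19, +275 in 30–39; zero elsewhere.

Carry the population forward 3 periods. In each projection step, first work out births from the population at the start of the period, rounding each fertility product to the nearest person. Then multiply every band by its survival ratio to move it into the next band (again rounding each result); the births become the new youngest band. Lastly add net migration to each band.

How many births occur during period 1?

470

After projecting period 1:
Births: 1720 × 0.273 = 470
10–19: 1710 × 0.964 = 1648
20–29: 1720 × 0.948 = 1631
30–39: 1720 × 0.933 = 1605
40+: 1270 × 0.935 + 1100 × 0.563 = 1187 + 619 = 1806
Net migration: 10–19 + 240 → 1888; 30–39 + 275 → 1880
Giving 470 / 1888 / 1631 / 1880 / 1806.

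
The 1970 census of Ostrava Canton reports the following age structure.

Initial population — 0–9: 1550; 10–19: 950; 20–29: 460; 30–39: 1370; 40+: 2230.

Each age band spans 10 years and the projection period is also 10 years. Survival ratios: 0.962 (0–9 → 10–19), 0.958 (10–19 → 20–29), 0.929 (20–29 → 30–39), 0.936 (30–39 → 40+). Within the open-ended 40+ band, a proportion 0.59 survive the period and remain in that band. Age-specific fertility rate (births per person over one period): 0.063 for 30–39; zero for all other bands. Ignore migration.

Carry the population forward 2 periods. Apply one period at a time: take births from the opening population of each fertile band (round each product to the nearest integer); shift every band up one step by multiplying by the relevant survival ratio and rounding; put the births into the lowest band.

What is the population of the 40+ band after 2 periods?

(Groups numbered youngest = 1 to oldest = 5.)
Period 1.
Births: 1370 × 0.063 = 86
Group 2: 1550 × 0.962 = 1491
Group 3: 950 × 0.958 = 910
Group 4: 460 × 0.929 = 427
Group 5: 1370 × 0.936 + 2230 × 0.59 = 1282 + 1316 = 2598
End of period: [86, 1491, 910, 427, 2598]
Period 2.
Births: 427 × 0.063 = 27
Group 2: 86 × 0.962 = 83
Group 3: 1491 × 0.958 = 1428
Group 4: 910 × 0.929 = 845
Group 5: 427 × 0.936 + 2598 × 0.59 = 400 + 1533 = 1933
End of period: [27, 83, 1428, 845, 1933]

1933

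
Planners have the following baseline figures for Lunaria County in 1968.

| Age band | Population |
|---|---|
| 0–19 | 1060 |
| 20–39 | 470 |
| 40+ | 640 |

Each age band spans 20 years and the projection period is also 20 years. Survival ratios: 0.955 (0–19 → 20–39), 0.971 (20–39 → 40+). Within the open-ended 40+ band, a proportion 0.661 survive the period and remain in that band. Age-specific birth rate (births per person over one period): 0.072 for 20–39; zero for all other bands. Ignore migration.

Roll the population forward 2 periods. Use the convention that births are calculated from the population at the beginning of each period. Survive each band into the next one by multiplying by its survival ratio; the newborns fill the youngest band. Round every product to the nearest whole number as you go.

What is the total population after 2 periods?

Call the bands 1 to 3, youngest first.
— Period 1 —
Births: 470 * 0.072 = 34
Band 2: 1060 * 0.955 = 1012
Band 3: 470 * 0.971 + 640 * 0.661 = 456 + 423 = 879
Population now: 0–19=34, 20–39=1012, 40+=879
— Period 2 —
Births: 1012 * 0.072 = 73
Band 2: 34 * 0.955 = 32
Band 3: 1012 * 0.971 + 879 * 0.661 = 983 + 581 = 1564
Population now: 0–19=73, 20–39=32, 40+=1564
Total after period 2: 73 + 32 + 1564 = 1669

1669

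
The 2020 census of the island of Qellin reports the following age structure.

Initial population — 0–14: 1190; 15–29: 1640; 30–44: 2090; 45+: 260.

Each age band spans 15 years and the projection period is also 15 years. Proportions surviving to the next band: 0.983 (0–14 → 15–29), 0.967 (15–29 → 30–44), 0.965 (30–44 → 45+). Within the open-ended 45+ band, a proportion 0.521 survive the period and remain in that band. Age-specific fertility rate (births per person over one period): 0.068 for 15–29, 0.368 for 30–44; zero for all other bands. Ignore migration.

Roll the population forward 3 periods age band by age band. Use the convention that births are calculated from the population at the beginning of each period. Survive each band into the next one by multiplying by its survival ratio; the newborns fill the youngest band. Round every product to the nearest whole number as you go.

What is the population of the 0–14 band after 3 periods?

475

Period 1:
Births: 1640 * 0.068 = 112, 2090 * 0.368 = 769 ⇒ total 881
15–29: 1190 * 0.983 = 1170
30–44: 1640 * 0.967 = 1586
45+: 2090 * 0.965 + 260 * 0.521 = 2017 + 135 = 2152
Population now: 0–14=881, 15–29=1170, 30–44=1586, 45+=2152
Period 2:
Births: 1170 * 0.068 = 80, 1586 * 0.368 = 584 ⇒ total 664
15–29: 881 * 0.983 = 866
30–44: 1170 * 0.967 = 1131
45+: 1586 * 0.965 + 2152 * 0.521 = 1530 + 1121 = 2651
Population now: 0–14=664, 15–29=866, 30–44=1131, 45+=2651
Period 3:
Births: 866 * 0.068 = 59, 1131 * 0.368 = 416 ⇒ total 475
15–29: 664 * 0.983 = 653
30–44: 866 * 0.967 = 837
45+: 1131 * 0.965 + 2651 * 0.521 = 1091 + 1381 = 2472
Population now: 0–14=475, 15–29=653, 30–44=837, 45+=2472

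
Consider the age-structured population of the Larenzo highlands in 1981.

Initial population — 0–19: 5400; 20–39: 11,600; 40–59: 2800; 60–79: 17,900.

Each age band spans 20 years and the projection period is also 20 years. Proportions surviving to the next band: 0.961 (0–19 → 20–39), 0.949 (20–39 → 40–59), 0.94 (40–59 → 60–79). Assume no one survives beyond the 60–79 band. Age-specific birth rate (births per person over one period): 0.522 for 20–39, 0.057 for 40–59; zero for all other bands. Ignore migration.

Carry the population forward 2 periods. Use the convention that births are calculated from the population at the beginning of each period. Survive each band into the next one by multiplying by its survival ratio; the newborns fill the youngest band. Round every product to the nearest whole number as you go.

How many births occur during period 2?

After projecting period 1:
Births: 11600 × 0.522 = 6055  |  2800 × 0.057 = 160 ⇒ total 6215
20–39: 5400 × 0.961 = 5189
40–59: 11600 × 0.949 = 11008
60–79: 2800 × 0.94 = 2632
Giving 6215 / 5189 / 11008 / 2632.
After projecting period 2:
Births: 5189 × 0.522 = 2709  |  11008 × 0.057 = 627 ⇒ total 3336
20–39: 6215 × 0.961 = 5973
40–59: 5189 × 0.949 = 4924
60–79: 11008 × 0.94 = 10348
Giving 3336 / 5973 / 4924 / 10348.

3336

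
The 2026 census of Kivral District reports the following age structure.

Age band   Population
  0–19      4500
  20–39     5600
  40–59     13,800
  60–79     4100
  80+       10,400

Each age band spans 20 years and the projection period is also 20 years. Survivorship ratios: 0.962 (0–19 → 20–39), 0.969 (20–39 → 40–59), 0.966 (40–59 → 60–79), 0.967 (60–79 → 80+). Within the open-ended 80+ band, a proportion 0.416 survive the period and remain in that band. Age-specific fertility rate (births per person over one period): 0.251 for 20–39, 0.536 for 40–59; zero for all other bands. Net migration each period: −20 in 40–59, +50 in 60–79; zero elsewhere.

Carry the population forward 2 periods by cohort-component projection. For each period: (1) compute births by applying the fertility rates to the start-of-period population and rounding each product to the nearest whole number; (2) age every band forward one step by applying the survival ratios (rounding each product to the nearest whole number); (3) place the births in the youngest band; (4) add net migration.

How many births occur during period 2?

3985

Let group 1 be 0–19 through group 5 = 80+.
After projecting period 1:
Births: 5600 × 0.251 = 1406, 13800 × 0.536 = 7397 ⇒ total 8803
Group 2: 4500 × 0.962 = 4329
Group 3: 5600 × 0.969 = 5426
Group 4: 13800 × 0.966 = 13331
Group 5: 4100 × 0.967 + 10400 × 0.416 = 3965 + 4326 = 8291
Net migration: Group 3 − 20 → 5406; Group 4 + 50 → 13381
Giving 8803 / 4329 / 5406 / 13381 / 8291.
After projecting period 2:
Births: 4329 × 0.251 = 1087, 5406 × 0.536 = 2898 ⇒ total 3985
Group 2: 8803 × 0.962 = 8468
Group 3: 4329 × 0.969 = 4195
Group 4: 5406 × 0.966 = 5222
Group 5: 13381 × 0.967 + 8291 × 0.416 = 12939 + 3449 = 16388
Net migration: Group 3 − 20 → 4175; Group 4 + 50 → 5272
Giving 3985 / 8468 / 4175 / 5272 / 16388.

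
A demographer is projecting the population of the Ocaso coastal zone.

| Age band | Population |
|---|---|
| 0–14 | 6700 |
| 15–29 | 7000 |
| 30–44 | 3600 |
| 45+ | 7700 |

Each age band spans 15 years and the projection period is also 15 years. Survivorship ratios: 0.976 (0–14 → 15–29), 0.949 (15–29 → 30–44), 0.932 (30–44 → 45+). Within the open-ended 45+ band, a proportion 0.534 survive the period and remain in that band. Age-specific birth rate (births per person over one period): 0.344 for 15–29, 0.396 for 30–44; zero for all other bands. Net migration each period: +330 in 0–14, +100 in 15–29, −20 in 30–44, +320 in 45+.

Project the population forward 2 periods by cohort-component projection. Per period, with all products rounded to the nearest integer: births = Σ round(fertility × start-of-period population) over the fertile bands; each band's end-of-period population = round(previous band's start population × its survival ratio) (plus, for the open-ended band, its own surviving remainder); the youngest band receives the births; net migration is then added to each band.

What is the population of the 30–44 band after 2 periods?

[period 1]
Births: 7000 × 0.344 = 2408, 3600 × 0.396 = 1426 → total 3834
15–29: 6700 × 0.976 = 6539
30–44: 7000 × 0.949 = 6643
45+: 3600 × 0.932 + 7700 × 0.534 = 3355 + 4112 = 7467
Net migration: 0–14 + 330 → 4164; 15–29 + 100 → 6639; 30–44 − 20 → 6623; 45+ + 320 → 7787
Giving 4164 / 6639 / 6623 / 7787.
[period 2]
Births: 6639 × 0.344 = 2284, 6623 × 0.396 = 2623 → total 4907
15–29: 4164 × 0.976 = 4064
30–44: 6639 × 0.949 = 6300
45+: 6623 × 0.932 + 7787 × 0.534 = 6173 + 4158 = 10331
Net migration: 0–14 + 330 → 5237; 15–29 + 100 → 4164; 30–44 − 20 → 6280; 45+ + 320 → 10651
Giving 5237 / 4164 / 6280 / 10651.

6280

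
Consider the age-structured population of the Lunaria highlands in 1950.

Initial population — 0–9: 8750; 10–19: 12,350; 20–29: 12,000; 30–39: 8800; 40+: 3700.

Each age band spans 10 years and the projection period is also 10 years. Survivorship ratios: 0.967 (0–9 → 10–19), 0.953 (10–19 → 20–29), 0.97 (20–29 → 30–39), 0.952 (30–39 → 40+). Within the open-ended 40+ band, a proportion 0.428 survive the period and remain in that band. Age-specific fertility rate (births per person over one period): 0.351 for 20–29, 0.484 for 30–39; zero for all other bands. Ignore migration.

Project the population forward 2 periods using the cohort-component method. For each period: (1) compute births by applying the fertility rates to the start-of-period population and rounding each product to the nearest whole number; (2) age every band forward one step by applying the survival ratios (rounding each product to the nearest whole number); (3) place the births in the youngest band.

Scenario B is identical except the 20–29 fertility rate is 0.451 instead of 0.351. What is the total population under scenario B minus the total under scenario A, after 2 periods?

Numbering the groups 1..5 from youngest to oldest:
Period 1:
Births: 12000 * 0.351 = 4212, 8800 * 0.484 = 4259 ⇒ total 8471
Group 2: 8750 * 0.967 = 8461
Group 3: 12350 * 0.953 = 11770
Group 4: 12000 * 0.97 = 11640
Group 5: 8800 * 0.952 + 3700 * 0.428 = 8378 + 1584 = 9962
→ [8471, 8461, 11770, 11640, 9962]
Period 2:
Births: 11770 * 0.351 = 4131, 11640 * 0.484 = 5634 ⇒ total 9765
Group 2: 8471 * 0.967 = 8191
Group 3: 8461 * 0.953 = 8063
Group 4: 11770 * 0.97 = 11417
Group 5: 11640 * 0.952 + 9962 * 0.428 = 11081 + 4264 = 15345
→ [9765, 8191, 8063, 11417, 15345]
Scenario A total after 2 periods: 52781
Scenario B projection —
Period 1:
Births: 12000 * 0.451 = 5412, 8800 * 0.484 = 4259 ⇒ total 9671
Group 2: 8750 * 0.967 = 8461
Group 3: 12350 * 0.953 = 11770
Group 4: 12000 * 0.97 = 11640
Group 5: 8800 * 0.952 + 3700 * 0.428 = 8378 + 1584 = 9962
→ [9671, 8461, 11770, 11640, 9962]
Period 2:
Births: 11770 * 0.451 = 5308, 11640 * 0.484 = 5634 ⇒ total 10942
Group 2: 9671 * 0.967 = 9352
Group 3: 8461 * 0.953 = 8063
Group 4: 11770 * 0.97 = 11417
Group 5: 11640 * 0.952 + 9962 * 0.428 = 11081 + 4264 = 15345
→ [10942, 9352, 8063, 11417, 15345]
Scenario B total after 2 periods: 55119
Difference B − A = 55119 − 52781 = 2338

2338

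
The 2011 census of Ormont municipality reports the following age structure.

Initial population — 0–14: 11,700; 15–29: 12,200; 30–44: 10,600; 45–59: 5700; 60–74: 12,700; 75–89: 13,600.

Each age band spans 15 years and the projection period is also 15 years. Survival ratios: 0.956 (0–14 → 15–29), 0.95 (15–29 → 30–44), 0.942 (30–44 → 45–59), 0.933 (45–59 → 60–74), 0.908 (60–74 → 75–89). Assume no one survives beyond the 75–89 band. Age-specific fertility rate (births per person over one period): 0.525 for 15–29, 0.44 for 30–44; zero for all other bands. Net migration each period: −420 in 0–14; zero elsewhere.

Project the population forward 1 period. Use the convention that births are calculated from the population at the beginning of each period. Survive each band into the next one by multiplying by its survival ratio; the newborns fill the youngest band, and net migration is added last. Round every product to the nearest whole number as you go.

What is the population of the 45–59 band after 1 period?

Numbering the bands 1..6 from youngest to oldest:
After projecting period 1:
Births: 12200 × 0.525 = 6405  |  10600 × 0.44 = 4664 — total 11069
Band 2: 11700 × 0.956 = 11185
Band 3: 12200 × 0.95 = 11590
Band 4: 10600 × 0.942 = 9985
Band 5: 5700 × 0.933 = 5318
Band 6: 12700 × 0.908 = 11532
Net migration: Band 1 − 420 → 10649
Giving 10649 / 11185 / 11590 / 9985 / 5318 / 11532.

9985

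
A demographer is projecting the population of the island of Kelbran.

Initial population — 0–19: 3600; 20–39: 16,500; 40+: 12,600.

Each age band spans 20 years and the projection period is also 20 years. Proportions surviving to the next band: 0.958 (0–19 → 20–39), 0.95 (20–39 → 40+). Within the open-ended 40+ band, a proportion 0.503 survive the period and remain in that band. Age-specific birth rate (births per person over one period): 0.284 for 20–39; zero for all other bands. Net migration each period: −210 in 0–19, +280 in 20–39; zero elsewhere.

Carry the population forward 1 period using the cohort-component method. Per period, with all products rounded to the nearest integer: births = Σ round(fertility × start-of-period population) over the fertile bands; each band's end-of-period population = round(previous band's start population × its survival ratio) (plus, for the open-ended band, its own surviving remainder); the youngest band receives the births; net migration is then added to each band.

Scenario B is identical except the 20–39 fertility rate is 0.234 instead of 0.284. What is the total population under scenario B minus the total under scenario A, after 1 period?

Let band 1 be 0–19 through band 3 = 40+.
After projecting period 1:
Births: 16500 × 0.284 = 4686
Band 2: 3600 × 0.958 = 3449
Band 3: 16500 × 0.95 + 12600 × 0.503 = 15675 + 6338 = 22013
Net migration: Band 1 − 210 → 4476; Band 2 + 280 → 3729
→ [4476, 3729, 22013]
Scenario A total after 1 period: 30218
Scenario B projection —
After projecting period 1:
Births: 16500 × 0.234 = 3861
Band 2: 3600 × 0.958 = 3449
Band 3: 16500 × 0.95 + 12600 × 0.503 = 15675 + 6338 = 22013
Net migration: Band 1 − 210 → 3651; Band 2 + 280 → 3729
→ [3651, 3729, 22013]
Scenario B total after 1 period: 29393
Difference B − A = 29393 − 30218 = -825

-825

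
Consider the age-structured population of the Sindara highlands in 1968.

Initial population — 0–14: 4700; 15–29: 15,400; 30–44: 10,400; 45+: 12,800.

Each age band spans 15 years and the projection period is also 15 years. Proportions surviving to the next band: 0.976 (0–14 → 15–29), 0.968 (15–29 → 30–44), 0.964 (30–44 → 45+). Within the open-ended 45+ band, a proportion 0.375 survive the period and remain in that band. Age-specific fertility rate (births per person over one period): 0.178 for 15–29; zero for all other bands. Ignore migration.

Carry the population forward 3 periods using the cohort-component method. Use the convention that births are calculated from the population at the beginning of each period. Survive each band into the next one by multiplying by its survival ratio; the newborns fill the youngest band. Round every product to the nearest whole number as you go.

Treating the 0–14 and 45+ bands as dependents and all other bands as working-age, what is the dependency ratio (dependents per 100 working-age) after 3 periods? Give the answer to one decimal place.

361.3

Let group 1 be 0–14 through group 4 = 45+.
[period 1]
Births: 15400 × 0.178 = 2741
Group 2: 4700 × 0.976 = 4587
Group 3: 15400 × 0.968 = 14907
Group 4: 10400 × 0.964 + 12800 × 0.375 = 10026 + 4800 = 14826
→ [2741, 4587, 14907, 14826]
[period 2]
Births: 4587 × 0.178 = 816
Group 2: 2741 × 0.976 = 2675
Group 3: 4587 × 0.968 = 4440
Group 4: 14907 × 0.964 + 14826 × 0.375 = 14370 + 5560 = 19930
→ [816, 2675, 4440, 19930]
[period 3]
Births: 2675 × 0.178 = 476
Group 2: 816 × 0.976 = 796
Group 3: 2675 × 0.968 = 2589
Group 4: 4440 × 0.964 + 19930 × 0.375 = 4280 + 7474 = 11754
→ [476, 796, 2589, 11754]
Dependents (band 0–14 + band 45+) = 476 + 11754 = 12230; working-age = 3385; ratio = 12230/3385 × 100 = 361.3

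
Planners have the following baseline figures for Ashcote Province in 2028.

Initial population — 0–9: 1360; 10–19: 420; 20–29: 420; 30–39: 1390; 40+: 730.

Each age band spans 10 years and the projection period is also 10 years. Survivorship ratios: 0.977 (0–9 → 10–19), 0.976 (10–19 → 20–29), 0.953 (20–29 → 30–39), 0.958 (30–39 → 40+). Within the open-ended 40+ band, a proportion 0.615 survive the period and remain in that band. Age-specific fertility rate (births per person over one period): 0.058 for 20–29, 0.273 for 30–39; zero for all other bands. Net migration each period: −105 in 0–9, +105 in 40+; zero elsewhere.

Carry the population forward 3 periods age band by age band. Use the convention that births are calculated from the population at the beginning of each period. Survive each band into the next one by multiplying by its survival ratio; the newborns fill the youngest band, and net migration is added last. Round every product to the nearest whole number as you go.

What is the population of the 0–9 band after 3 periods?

[period 1]
Births: 420 × 0.058 = 24  |  1390 × 0.273 = 379 → total 403
10–19: 1360 × 0.977 = 1329
20–29: 420 × 0.976 = 410
30–39: 420 × 0.953 = 400
40+: 1390 × 0.958 + 730 × 0.615 = 1332 + 449 = 1781
Net migration: 0–9 − 105 → 298; 40+ + 105 → 1886
Giving 298 / 1329 / 410 / 400 / 1886.
[period 2]
Births: 410 × 0.058 = 24  |  400 × 0.273 = 109 → total 133
10–19: 298 × 0.977 = 291
20–29: 1329 × 0.976 = 1297
30–39: 410 × 0.953 = 391
40+: 400 × 0.958 + 1886 × 0.615 = 383 + 1160 = 1543
Net migration: 0–9 − 105 → 28; 40+ + 105 → 1648
Giving 28 / 291 / 1297 / 391 / 1648.
[period 3]
Births: 1297 × 0.058 = 75  |  391 × 0.273 = 107 → total 182
10–19: 28 × 0.977 = 27
20–29: 291 × 0.976 = 284
30–39: 1297 × 0.953 = 1236
40+: 391 × 0.958 + 1648 × 0.615 = 375 + 1014 = 1389
Net migration: 0–9 − 105 → 77; 40+ + 105 → 1494
Giving 77 / 27 / 284 / 1236 / 1494.

77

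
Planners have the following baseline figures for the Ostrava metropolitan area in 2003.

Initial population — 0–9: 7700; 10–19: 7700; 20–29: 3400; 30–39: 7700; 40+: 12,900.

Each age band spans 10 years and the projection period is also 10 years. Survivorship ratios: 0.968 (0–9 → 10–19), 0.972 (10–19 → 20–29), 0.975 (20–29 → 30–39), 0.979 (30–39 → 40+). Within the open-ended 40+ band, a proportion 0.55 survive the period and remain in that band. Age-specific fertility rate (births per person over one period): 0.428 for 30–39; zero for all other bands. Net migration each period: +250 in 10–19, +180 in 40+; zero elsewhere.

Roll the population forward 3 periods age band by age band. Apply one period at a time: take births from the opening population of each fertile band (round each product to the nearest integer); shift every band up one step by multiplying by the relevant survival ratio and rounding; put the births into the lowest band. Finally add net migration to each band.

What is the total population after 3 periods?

29082

Let band 1 be 0–9 through band 5 = 40+.
After projecting period 1:
Births: 7700 × 0.428 = 3296
Band 2: 7700 × 0.968 = 7454
Band 3: 7700 × 0.972 = 7484
Band 4: 3400 × 0.975 = 3315
Band 5: 7700 × 0.979 + 12900 × 0.55 = 7538 + 7095 = 14633
Net migration: Band 2 + 250 → 7704; Band 5 + 180 → 14813
Giving 3296 / 7704 / 7484 / 3315 / 14813.
After projecting period 2:
Births: 3315 × 0.428 = 1419
Band 2: 3296 × 0.968 = 3191
Band 3: 7704 × 0.972 = 7488
Band 4: 7484 × 0.975 = 7297
Band 5: 3315 × 0.979 + 14813 × 0.55 = 3245 + 8147 = 11392
Net migration: Band 2 + 250 → 3441; Band 5 + 180 → 11572
Giving 1419 / 3441 / 7488 / 7297 / 11572.
After projecting period 3:
Births: 7297 × 0.428 = 3123
Band 2: 1419 × 0.968 = 1374
Band 3: 3441 × 0.972 = 3345
Band 4: 7488 × 0.975 = 7301
Band 5: 7297 × 0.979 + 11572 × 0.55 = 7144 + 6365 = 13509
Net migration: Band 2 + 250 → 1624; Band 5 + 180 → 13689
Giving 3123 / 1624 / 3345 / 7301 / 13689.
Total after period 3: 3123 + 1624 + 3345 + 7301 + 13689 = 29082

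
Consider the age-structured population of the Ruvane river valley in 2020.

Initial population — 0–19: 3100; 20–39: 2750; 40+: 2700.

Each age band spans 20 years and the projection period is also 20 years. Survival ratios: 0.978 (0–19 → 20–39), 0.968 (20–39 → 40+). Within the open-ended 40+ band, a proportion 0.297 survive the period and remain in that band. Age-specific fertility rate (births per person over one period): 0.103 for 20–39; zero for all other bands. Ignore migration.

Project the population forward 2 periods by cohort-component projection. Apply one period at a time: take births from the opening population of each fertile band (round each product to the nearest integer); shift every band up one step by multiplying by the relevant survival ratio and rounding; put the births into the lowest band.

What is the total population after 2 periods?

Period 1:
Births: 2750 × 0.103 = 283
20–39: 3100 × 0.978 = 3032
40+: 2750 × 0.968 + 2700 × 0.297 = 2662 + 802 = 3464
→ [283, 3032, 3464]
Period 2:
Births: 3032 × 0.103 = 312
20–39: 283 × 0.978 = 277
40+: 3032 × 0.968 + 3464 × 0.297 = 2935 + 1029 = 3964
→ [312, 277, 3964]
Total after period 2: 312 + 277 + 3964 = 4553

4553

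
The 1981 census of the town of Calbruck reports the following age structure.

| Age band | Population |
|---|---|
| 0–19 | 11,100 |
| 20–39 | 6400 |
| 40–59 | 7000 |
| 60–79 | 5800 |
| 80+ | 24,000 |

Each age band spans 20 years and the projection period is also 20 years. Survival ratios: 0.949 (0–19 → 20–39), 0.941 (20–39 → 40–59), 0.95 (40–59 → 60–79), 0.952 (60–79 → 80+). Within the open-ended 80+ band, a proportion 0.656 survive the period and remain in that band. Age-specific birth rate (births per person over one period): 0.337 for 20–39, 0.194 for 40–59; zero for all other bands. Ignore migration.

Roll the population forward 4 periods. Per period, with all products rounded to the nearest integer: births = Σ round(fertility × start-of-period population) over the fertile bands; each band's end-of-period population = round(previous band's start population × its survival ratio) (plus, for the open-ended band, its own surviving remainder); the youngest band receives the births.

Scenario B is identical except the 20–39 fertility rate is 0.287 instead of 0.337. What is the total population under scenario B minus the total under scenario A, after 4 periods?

-1408

[period 1]
Births: 6400 × 0.337 = 2157, 7000 × 0.194 = 1358 → 3515
20–39: 11100 × 0.949 = 10534
40–59: 6400 × 0.941 = 6022
60–79: 7000 × 0.95 = 6650
80+: 5800 × 0.952 + 24000 × 0.656 = 5522 + 15744 = 21266
Population now: 0–19=3515, 20–39=10534, 40–59=6022, 60–79=6650, 80+=21266
[period 2]
Births: 10534 × 0.337 = 3550, 6022 × 0.194 = 1168 → 4718
20–39: 3515 × 0.949 = 3336
40–59: 10534 × 0.941 = 9912
60–79: 6022 × 0.95 = 5721
80+: 6650 × 0.952 + 21266 × 0.656 = 6331 + 13950 = 20281
Population now: 0–19=4718, 20–39=3336, 40–59=9912, 60–79=5721, 80+=20281
[period 3]
Births: 3336 × 0.337 = 1124, 9912 × 0.194 = 1923 → 3047
20–39: 4718 × 0.949 = 4477
40–59: 3336 × 0.941 = 3139
60–79: 9912 × 0.95 = 9416
80+: 5721 × 0.952 + 20281 × 0.656 = 5446 + 13304 = 18750
Population now: 0–19=3047, 20–39=4477, 40–59=3139, 60–79=9416, 80+=18750
[period 4]
Births: 4477 × 0.337 = 1509, 3139 × 0.194 = 609 → 2118
20–39: 3047 × 0.949 = 2892
40–59: 4477 × 0.941 = 4213
60–79: 3139 × 0.95 = 2982
80+: 9416 × 0.952 + 18750 × 0.656 = 8964 + 12300 = 21264
Population now: 0–19=2118, 20–39=2892, 40–59=4213, 60–79=2982, 80+=21264
Scenario A total after 4 periods: 33469
Scenario B projection —
[period 1]
Births: 6400 × 0.287 = 1837, 7000 × 0.194 = 1358 → 3195
20–39: 11100 × 0.949 = 10534
40–59: 6400 × 0.941 = 6022
60–79: 7000 × 0.95 = 6650
80+: 5800 × 0.952 + 24000 × 0.656 = 5522 + 15744 = 21266
Population now: 0–19=3195, 20–39=10534, 40–59=6022, 60–79=6650, 80+=21266
[period 2]
Births: 10534 × 0.287 = 3023, 6022 × 0.194 = 1168 → 4191
20–39: 3195 × 0.949 = 3032
40–59: 10534 × 0.941 = 9912
60–79: 6022 × 0.95 = 5721
80+: 6650 × 0.952 + 21266 × 0.656 = 6331 + 13950 = 20281
Population now: 0–19=4191, 20–39=3032, 40–59=9912, 60–79=5721, 80+=20281
[period 3]
Births: 3032 × 0.287 = 870, 9912 × 0.194 = 1923 → 2793
20–39: 4191 × 0.949 = 3977
40–59: 3032 × 0.941 = 2853
60–79: 9912 × 0.95 = 9416
80+: 5721 × 0.952 + 20281 × 0.656 = 5446 + 13304 = 18750
Population now: 0–19=2793, 20–39=3977, 40–59=2853, 60–79=9416, 80+=18750
[period 4]
Births: 3977 × 0.287 = 1141, 2853 × 0.194 = 553 → 1694
20–39: 2793 × 0.949 = 2651
40–59: 3977 × 0.941 = 3742
60–79: 2853 × 0.95 = 2710
80+: 9416 × 0.952 + 18750 × 0.656 = 8964 + 12300 = 21264
Population now: 0–19=1694, 20–39=2651, 40–59=3742, 60–79=2710, 80+=21264
Scenario B total after 4 periods: 32061
Difference B − A = 32061 − 33469 = -1408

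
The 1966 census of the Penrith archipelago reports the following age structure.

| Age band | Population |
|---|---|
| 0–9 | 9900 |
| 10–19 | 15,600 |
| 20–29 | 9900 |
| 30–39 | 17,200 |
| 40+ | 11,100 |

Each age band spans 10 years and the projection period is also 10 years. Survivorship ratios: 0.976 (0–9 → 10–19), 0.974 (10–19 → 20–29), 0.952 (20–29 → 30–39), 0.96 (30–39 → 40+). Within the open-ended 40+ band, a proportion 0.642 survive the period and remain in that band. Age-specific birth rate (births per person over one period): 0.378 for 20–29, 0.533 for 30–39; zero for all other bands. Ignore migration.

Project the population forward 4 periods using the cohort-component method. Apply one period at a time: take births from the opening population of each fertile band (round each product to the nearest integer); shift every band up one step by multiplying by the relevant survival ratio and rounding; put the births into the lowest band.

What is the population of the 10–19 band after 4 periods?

[period 1]
Births: 9900 * 0.378 = 3742 ; 17200 * 0.533 = 9168 → 12910
10–19: 9900 * 0.976 = 9662
20–29: 15600 * 0.974 = 15194
30–39: 9900 * 0.952 = 9425
40+: 17200 * 0.96 + 11100 * 0.642 = 16512 + 7126 = 23638
Population now: 0–9=12910, 10–19=9662, 20–29=15194, 30–39=9425, 40+=23638
[period 2]
Births: 15194 * 0.378 = 5743 ; 9425 * 0.533 = 5024 → 10767
10–19: 12910 * 0.976 = 12600
20–29: 9662 * 0.974 = 9411
30–39: 15194 * 0.952 = 14465
40+: 9425 * 0.96 + 23638 * 0.642 = 9048 + 15176 = 24224
Population now: 0–9=10767, 10–19=12600, 20–29=9411, 30–39=14465, 40+=24224
[period 3]
Births: 9411 * 0.378 = 3557 ; 14465 * 0.533 = 7710 → 11267
10–19: 10767 * 0.976 = 10509
20–29: 12600 * 0.974 = 12272
30–39: 9411 * 0.952 = 8959
40+: 14465 * 0.96 + 24224 * 0.642 = 13886 + 15552 = 29438
Population now: 0–9=11267, 10–19=10509, 20–29=12272, 30–39=8959, 40+=29438
[period 4]
Births: 12272 * 0.378 = 4639 ; 8959 * 0.533 = 4775 → 9414
10–19: 11267 * 0.976 = 10997
20–29: 10509 * 0.974 = 10236
30–39: 12272 * 0.952 = 11683
40+: 8959 * 0.96 + 29438 * 0.642 = 8601 + 18899 = 27500
Population now: 0–9=9414, 10–19=10997, 20–29=10236, 30–39=11683, 40+=27500

10997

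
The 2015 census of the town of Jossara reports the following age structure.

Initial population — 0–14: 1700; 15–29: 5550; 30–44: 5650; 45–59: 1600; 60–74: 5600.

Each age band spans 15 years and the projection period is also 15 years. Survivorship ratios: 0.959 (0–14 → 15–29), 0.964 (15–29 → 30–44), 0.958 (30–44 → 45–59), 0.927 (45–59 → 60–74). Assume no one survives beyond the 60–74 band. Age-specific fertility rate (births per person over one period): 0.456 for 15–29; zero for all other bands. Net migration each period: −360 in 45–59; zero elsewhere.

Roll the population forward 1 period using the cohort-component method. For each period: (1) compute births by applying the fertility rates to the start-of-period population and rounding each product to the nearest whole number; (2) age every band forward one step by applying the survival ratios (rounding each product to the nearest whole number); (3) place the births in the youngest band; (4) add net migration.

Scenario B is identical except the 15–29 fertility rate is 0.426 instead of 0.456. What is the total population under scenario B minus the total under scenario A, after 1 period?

Numbering the bands 1..5 from youngest to oldest:
[period 1]
Births: 5550 × 0.456 = 2531
Band 2: 1700 × 0.959 = 1630
Band 3: 5550 × 0.964 = 5350
Band 4: 5650 × 0.958 = 5413
Band 5: 1600 × 0.927 = 1483
Net migration: Band 4 − 360 → 5053
Population now: 0–14=2531, 15–29=1630, 30–44=5350, 45–59=5053, 60–74=1483
Scenario A total after 1 period: 16047
Scenario B projection —
[period 1]
Births: 5550 × 0.426 = 2364
Band 2: 1700 × 0.959 = 1630
Band 3: 5550 × 0.964 = 5350
Band 4: 5650 × 0.958 = 5413
Band 5: 1600 × 0.927 = 1483
Net migration: Band 4 − 360 → 5053
Population now: 0–14=2364, 15–29=1630, 30–44=5350, 45–59=5053, 60–74=1483
Scenario B total after 1 period: 15880
Difference B − A = 15880 − 16047 = -167

-167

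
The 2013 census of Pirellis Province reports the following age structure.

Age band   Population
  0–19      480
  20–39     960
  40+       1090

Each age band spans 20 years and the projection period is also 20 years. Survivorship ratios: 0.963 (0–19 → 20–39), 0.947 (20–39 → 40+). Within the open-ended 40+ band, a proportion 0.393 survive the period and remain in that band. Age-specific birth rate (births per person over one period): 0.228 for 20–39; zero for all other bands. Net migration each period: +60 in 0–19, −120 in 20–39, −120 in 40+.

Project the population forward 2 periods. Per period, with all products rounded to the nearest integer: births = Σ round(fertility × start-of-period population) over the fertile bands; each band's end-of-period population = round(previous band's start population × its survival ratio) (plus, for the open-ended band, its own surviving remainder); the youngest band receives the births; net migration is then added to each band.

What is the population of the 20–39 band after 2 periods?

Let band 1 be 0–19 through band 3 = 40+.
After projecting period 1:
Births: 960 × 0.228 = 219
Band 2: 480 × 0.963 = 462
Band 3: 960 × 0.947 + 1090 × 0.393 = 909 + 428 = 1337
Net migration: Band 1 + 60 → 279; Band 2 − 120 → 342; Band 3 − 120 → 1217
Giving 279 / 342 / 1217.
After projecting period 2:
Births: 342 × 0.228 = 78
Band 2: 279 × 0.963 = 269
Band 3: 342 × 0.947 + 1217 × 0.393 = 324 + 478 = 802
Net migration: Band 1 + 60 → 138; Band 2 − 120 → 149; Band 3 − 120 → 682
Giving 138 / 149 / 682.

149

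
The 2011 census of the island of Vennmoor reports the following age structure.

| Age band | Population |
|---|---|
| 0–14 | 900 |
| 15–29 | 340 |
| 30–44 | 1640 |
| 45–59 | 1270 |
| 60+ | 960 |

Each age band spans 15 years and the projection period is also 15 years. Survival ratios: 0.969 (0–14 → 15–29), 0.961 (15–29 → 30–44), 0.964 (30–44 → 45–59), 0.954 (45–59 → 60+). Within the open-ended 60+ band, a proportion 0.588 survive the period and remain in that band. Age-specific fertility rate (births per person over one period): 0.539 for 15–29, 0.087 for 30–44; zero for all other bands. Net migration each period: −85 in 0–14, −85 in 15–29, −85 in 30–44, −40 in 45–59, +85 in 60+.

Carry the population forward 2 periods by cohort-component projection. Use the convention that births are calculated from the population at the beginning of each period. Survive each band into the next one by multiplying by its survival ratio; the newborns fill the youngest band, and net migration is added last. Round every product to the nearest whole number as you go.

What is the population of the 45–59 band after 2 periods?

After projecting period 1:
Births: 340 × 0.539 = 183  |  1640 × 0.087 = 143 — total 326
15–29: 900 × 0.969 = 872
30–44: 340 × 0.961 = 327
45–59: 1640 × 0.964 = 1581
60+: 1270 × 0.954 + 960 × 0.588 = 1212 + 564 = 1776
Net migration: 0–14 − 85 → 241; 15–29 − 85 → 787; 30–44 − 85 → 242; 45–59 − 40 → 1541; 60+ + 85 → 1861
Population now: 0–14=241, 15–29=787, 30–44=242, 45–59=1541, 60+=1861
After projecting period 2:
Births: 787 × 0.539 = 424  |  242 × 0.087 = 21 — total 445
15–29: 241 × 0.969 = 234
30–44: 787 × 0.961 = 756
45–59: 242 × 0.964 = 233
60+: 1541 × 0.954 + 1861 × 0.588 = 1470 + 1094 = 2564
Net migration: 0–14 − 85 → 360; 15–29 − 85 → 149; 30–44 − 85 → 671; 45–59 − 40 → 193; 60+ + 85 → 2649
Population now: 0–14=360, 15–29=149, 30–44=671, 45–59=193, 60+=2649

193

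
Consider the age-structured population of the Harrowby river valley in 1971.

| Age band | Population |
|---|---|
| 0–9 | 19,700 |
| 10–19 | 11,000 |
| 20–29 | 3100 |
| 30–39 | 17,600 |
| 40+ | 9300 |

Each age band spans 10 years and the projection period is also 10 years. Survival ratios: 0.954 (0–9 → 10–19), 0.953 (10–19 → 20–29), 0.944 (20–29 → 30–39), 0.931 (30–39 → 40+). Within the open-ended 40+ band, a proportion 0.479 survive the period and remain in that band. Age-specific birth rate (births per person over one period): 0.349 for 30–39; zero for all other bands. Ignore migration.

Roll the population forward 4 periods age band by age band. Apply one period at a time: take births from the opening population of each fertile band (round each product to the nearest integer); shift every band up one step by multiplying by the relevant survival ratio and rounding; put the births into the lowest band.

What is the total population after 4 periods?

Numbering the groups 1..5 from youngest to oldest:
Period 1.
Births: 17600 × 0.349 = 6142
Group 2: 19700 × 0.954 = 18794
Group 3: 11000 × 0.953 = 10483
Group 4: 3100 × 0.944 = 2926
Group 5: 17600 × 0.931 + 9300 × 0.479 = 16386 + 4455 = 20841
→ [6142, 18794, 10483, 2926, 20841]
Period 2.
Births: 2926 × 0.349 = 1021
Group 2: 6142 × 0.954 = 5859
Group 3: 18794 × 0.953 = 17911
Group 4: 10483 × 0.944 = 9896
Group 5: 2926 × 0.931 + 20841 × 0.479 = 2724 + 9983 = 12707
→ [1021, 5859, 17911, 9896, 12707]
Period 3.
Births: 9896 × 0.349 = 3454
Group 2: 1021 × 0.954 = 974
Group 3: 5859 × 0.953 = 5584
Group 4: 17911 × 0.944 = 16908
Group 5: 9896 × 0.931 + 12707 × 0.479 = 9213 + 6087 = 15300
→ [3454, 974, 5584, 16908, 15300]
Period 4.
Births: 16908 × 0.349 = 5901
Group 2: 3454 × 0.954 = 3295
Group 3: 974 × 0.953 = 928
Group 4: 5584 × 0.944 = 5271
Group 5: 16908 × 0.931 + 15300 × 0.479 = 15741 + 7329 = 23070
→ [5901, 3295, 928, 5271, 23070]
Total after period 4: 5901 + 3295 + 928 + 5271 + 23070 = 38465

38465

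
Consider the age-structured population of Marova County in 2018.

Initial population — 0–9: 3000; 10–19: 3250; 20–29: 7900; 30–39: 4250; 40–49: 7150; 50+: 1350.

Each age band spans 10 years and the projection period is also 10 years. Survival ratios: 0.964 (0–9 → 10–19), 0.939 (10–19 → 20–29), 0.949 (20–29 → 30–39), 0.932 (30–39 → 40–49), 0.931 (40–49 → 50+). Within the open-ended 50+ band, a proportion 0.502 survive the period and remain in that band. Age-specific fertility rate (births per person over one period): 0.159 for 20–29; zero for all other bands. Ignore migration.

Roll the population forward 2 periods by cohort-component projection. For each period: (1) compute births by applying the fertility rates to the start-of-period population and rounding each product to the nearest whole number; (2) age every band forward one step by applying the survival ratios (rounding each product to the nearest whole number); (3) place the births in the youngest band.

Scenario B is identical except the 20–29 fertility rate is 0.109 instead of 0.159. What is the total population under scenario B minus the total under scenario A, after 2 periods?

Period 1:
Births: 7900 * 0.159 = 1256
10–19: 3000 * 0.964 = 2892
20–29: 3250 * 0.939 = 3052
30–39: 7900 * 0.949 = 7497
40–49: 4250 * 0.932 = 3961
50+: 7150 * 0.931 + 1350 * 0.502 = 6657 + 678 = 7335
End of period: [1256, 2892, 3052, 7497, 3961, 7335]
Period 2:
Births: 3052 * 0.159 = 485
10–19: 1256 * 0.964 = 1211
20–29: 2892 * 0.939 = 2716
30–39: 3052 * 0.949 = 2896
40–49: 7497 * 0.932 = 6987
50+: 3961 * 0.931 + 7335 * 0.502 = 3688 + 3682 = 7370
End of period: [485, 1211, 2716, 2896, 6987, 7370]
Scenario A total after 2 periods: 21665
Scenario B projection —
Period 1:
Births: 7900 * 0.109 = 861
10–19: 3000 * 0.964 = 2892
20–29: 3250 * 0.939 = 3052
30–39: 7900 * 0.949 = 7497
40–49: 4250 * 0.932 = 3961
50+: 7150 * 0.931 + 1350 * 0.502 = 6657 + 678 = 7335
End of period: [861, 2892, 3052, 7497, 3961, 7335]
Period 2:
Births: 3052 * 0.109 = 333
10–19: 861 * 0.964 = 830
20–29: 2892 * 0.939 = 2716
30–39: 3052 * 0.949 = 2896
40–49: 7497 * 0.932 = 6987
50+: 3961 * 0.931 + 7335 * 0.502 = 3688 + 3682 = 7370
End of period: [333, 830, 2716, 2896, 6987, 7370]
Scenario B total after 2 periods: 21132
Difference B − A = 21132 − 21665 = -533

-533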